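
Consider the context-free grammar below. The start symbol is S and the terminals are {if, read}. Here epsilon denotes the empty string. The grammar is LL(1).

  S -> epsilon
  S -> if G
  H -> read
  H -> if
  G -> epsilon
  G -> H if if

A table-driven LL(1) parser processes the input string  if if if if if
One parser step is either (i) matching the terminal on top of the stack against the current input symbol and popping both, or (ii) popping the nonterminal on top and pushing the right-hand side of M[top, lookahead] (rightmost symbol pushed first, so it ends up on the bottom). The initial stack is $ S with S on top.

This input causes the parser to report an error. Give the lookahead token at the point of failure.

     Stack       Input             Action
  1  $ S         if if if if if $  expand S -> if G
  2  $ G if      if if if if if $  match if
  3  $ G         if if if if $     expand G -> H if if
  4  $ if if H   if if if if $     expand H -> if
  5  $ if if if  if if if if $     match if
  6  $ if if     if if if $        match if
  7  $ if        if if $           match if
  8  $           if $              error: stack empty but input remains

if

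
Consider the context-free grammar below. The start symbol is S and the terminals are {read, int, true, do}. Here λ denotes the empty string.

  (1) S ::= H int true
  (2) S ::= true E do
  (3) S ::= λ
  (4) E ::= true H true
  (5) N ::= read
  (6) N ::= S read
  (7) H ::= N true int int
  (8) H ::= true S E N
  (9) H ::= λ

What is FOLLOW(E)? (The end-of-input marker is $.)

FIRST(E) = {true}
FIRST(S) = {λ, int, read, true}  (via H int true)
FIRST(N) = {int, read, true}  (via S read)
FIRST(H) = {λ, int, read, true}  (via N true int int)
FOLLOW(S) includes $ since S is the start symbol.
FOLLOW(S): in N::=S read, S is followed by read with FIRST {read}; in H::=true S E N, S is followed by E N with FIRST {true}. Thus FOLLOW(S) = {$, read, true}.
FOLLOW(E): in S::=true E do, E is followed by do with FIRST {do}; in H::=true S E N, E is followed by N with FIRST {int, read, true}. Thus FOLLOW(E) = {do, int, read, true}.
FOLLOW(H): in S::=H int true, H is followed by int true with FIRST {int}; in E::=true H true, H is followed by true with FIRST {true}. Thus FOLLOW(H) = {int, true}.
FOLLOW(N): in H::=N true int int, N is followed by true int int with FIRST {true}; in H::=true S E N, the suffix after N is empty, so FOLLOW(N) ⊇ FOLLOW(H) = {int, true}. Thus FOLLOW(N) = {int, true}.

{do, int, read, true}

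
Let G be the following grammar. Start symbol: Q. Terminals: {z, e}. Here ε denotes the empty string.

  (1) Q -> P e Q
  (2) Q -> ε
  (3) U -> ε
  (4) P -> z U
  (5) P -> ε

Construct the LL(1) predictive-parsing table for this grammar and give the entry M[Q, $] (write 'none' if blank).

Q -> ε

FIRST(U): from U->ε we get {ε}. So FIRST(U) = {ε}.
FIRST(P): from P->z U we get {z}; from P->ε we get {ε}. So FIRST(P) = {ε, z}.
FIRST(Q): from Q->P e Q we get {e, z}; from Q->ε we get {ε}. So FIRST(Q) = {ε, e, z}.
FOLLOW(Q) includes $ since Q is the start symbol.
FOLLOW(Q): in Q->P e Q, the suffix after Q is empty (adds nothing new). Thus FOLLOW(Q) = {$}.
For Q -> P e Q: FIRST(P e Q) = {e, z}, so it goes in M[Q, t] for t ∈ {e, z}.
For Q -> ε: FIRST(ε) = {ε}, so it goes in M[Q, t] for t ∈ {}; since ε ∈ FIRST, also for every t ∈ FOLLOW(Q) = {$}.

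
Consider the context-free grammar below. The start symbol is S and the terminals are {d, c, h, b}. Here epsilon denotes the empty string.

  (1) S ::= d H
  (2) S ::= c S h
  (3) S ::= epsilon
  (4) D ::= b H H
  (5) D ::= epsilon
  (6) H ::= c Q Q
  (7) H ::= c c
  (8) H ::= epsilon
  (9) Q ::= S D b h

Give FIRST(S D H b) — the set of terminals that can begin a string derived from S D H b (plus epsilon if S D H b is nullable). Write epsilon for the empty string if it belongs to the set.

FIRST(S): from S::=d H we get {d}; from S::=c S h we get {c}; from S::=epsilon we get {epsilon}. So FIRST(S) = {epsilon, c, d}.
FIRST(D): from D::=b H H we get {b}; from D::=epsilon we get {epsilon}. So FIRST(D) = {epsilon, b}.
FIRST(H): from H::=c Q Q we get {c}; from H::=c c we get {c}; from H::=epsilon we get {epsilon}. So FIRST(H) = {epsilon, c}.
FIRST(Q): from Q::=S D b h we get {b, c, d}. So FIRST(Q) = {b, c, d}.
FIRST(S D H b): take FIRST of each symbol in turn, carrying on past any symbol whose FIRST contains epsilon; result {b, c, d}.

{b, c, d}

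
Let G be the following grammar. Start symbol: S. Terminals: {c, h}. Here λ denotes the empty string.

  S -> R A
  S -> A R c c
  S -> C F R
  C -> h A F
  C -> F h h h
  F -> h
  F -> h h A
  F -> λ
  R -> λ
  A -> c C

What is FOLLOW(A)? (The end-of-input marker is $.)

FIRST(F) = {λ, h}
FIRST(R) = {λ}
FIRST(A) = {c}
FIRST(C) = {h}  (via F h h h)
FIRST(S) = {c, h}  (via R A, A R c c, C F R)
FOLLOW(S) includes $ since S is the start symbol.
FOLLOW(S): S appears on no right-hand side. Thus FOLLOW(S) = {$}.
FOLLOW(R): in S->R A, R is followed by A with FIRST {c}; in S->A R c c, R is followed by c c with FIRST {c}; in S->C F R, the suffix after R is empty, so FOLLOW(R) ⊇ FOLLOW(S) = {$}. Thus FOLLOW(R) = {$, c}.
FOLLOW(C): in S->C F R, C is followed by F R with FIRST {λ, h}; in S->C F R, the suffix after C is nullable, so FOLLOW(C) ⊇ FOLLOW(S) = {$}; in A->c C, the suffix after C is empty, so FOLLOW(C) ⊇ FOLLOW(A) = {$, c, h}. Thus FOLLOW(C) = {$, c, h}.
FOLLOW(F): in S->C F R, F is followed by R with FIRST {λ}; in S->C F R, the suffix after F is nullable, so FOLLOW(F) ⊇ FOLLOW(S) = {$}; in C->h A F, the suffix after F is empty, so FOLLOW(F) ⊇ FOLLOW(C) = {$, c, h}; in C->F h h h, F is followed by h h h with FIRST {h}. Thus FOLLOW(F) = {$, c, h}.
FOLLOW(A): in S->R A, the suffix after A is empty, so FOLLOW(A) ⊇ FOLLOW(S) = {$}; in S->A R c c, A is followed by R c c with FIRST {c}; in C->h A F, A is followed by F with FIRST {λ, h}; in C->h A F, the suffix after A is nullable, so FOLLOW(A) ⊇ FOLLOW(C) = {$, c, h}; in F->h h A, the suffix after A is empty, so FOLLOW(A) ⊇ FOLLOW(F) = {$, c, h}. Thus FOLLOW(A) = {$, c, h}.

{$, c, h}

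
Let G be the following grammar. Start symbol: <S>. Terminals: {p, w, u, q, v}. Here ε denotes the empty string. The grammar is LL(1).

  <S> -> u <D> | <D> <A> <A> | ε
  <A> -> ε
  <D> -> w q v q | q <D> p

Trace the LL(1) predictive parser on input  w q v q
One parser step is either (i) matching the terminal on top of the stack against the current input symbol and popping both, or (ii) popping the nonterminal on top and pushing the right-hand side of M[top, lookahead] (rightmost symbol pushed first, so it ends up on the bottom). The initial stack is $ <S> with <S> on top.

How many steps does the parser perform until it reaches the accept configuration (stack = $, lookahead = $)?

     Stack              Input      Action
  1  $ <S>              w q v q $  expand <S> -> <D> <A> <A>
  2  $ <A> <A> <D>      w q v q $  expand <D> -> w q v q
  3  $ <A> <A> q v q w  w q v q $  match w
  4  $ <A> <A> q v q    q v q $    match q
  5  $ <A> <A> q v      v q $      match v
  6  $ <A> <A> q        q $        match q
  7  $ <A> <A>          $          expand <A> -> ε
  8  $ <A>              $          expand <A> -> ε
Accept reached after 8 steps.

8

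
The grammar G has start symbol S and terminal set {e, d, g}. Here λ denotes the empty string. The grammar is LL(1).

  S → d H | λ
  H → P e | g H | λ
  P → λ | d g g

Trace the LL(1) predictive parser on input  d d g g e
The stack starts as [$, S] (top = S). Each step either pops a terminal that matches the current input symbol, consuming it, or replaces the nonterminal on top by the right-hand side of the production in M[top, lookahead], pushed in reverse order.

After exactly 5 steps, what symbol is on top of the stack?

g

step 1: stack=$ S  input=d d g g e $  — expand S → d H
step 2: stack=$ H d  input=d d g g e $  — match d
step 3: stack=$ H  input=d g g e $  — expand H → P e
step 4: stack=$ e P  input=d g g e $  — expand P → d g g
step 5: stack=$ e g g d  input=d g g e $  — match d
Stack after step 5: $ e g g (top = g).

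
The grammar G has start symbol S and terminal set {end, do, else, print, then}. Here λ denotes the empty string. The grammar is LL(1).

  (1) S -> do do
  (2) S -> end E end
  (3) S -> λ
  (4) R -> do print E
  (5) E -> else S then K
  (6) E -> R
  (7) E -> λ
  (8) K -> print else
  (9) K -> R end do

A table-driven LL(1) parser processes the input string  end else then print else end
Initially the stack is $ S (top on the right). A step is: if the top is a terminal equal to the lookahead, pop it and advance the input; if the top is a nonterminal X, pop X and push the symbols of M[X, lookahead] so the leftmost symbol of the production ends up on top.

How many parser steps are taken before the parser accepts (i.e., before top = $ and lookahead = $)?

10

step 1: stack=$ S  input=end else then print else end $  — expand S -> end E end
step 2: stack=$ end E end  input=end else then print else end $  — match end
step 3: stack=$ end E  input=else then print else end $  — expand E -> else S then K
step 4: stack=$ end K then S else  input=else then print else end $  — match else
step 5: stack=$ end K then S  input=then print else end $  — expand S -> λ
step 6: stack=$ end K then  input=then print else end $  — match then
step 7: stack=$ end K  input=print else end $  — expand K -> print else
step 8: stack=$ end else print  input=print else end $  — match print
step 9: stack=$ end else  input=else end $  — match else
step 10: stack=$ end  input=end $  — match end
Accept reached after 10 steps.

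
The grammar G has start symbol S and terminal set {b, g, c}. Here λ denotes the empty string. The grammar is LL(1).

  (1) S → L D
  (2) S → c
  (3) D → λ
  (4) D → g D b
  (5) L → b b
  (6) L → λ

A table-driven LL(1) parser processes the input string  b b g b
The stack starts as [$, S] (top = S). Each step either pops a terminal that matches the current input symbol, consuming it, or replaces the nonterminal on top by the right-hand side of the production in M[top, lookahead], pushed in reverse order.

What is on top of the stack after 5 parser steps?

     Stack    Input      Action
  1  $ S      b b g b $  expand S → L D
  2  $ D L    b b g b $  expand L → b b
  3  $ D b b  b b g b $  match b
  4  $ D b    b g b $    match b
  5  $ D      g b $      expand D → g D b
Stack after step 5: $ b D g (top = g).

g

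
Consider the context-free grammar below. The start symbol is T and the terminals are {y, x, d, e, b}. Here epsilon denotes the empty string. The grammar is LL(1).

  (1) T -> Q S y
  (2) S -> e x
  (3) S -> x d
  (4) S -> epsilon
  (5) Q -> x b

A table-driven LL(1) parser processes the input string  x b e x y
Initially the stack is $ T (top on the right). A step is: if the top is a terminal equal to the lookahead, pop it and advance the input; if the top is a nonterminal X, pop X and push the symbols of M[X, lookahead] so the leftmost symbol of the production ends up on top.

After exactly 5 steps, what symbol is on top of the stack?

     Stack      Input        Action
  1  $ T        x b e x y $  expand T -> Q S y
  2  $ y S Q    x b e x y $  expand Q -> x b
  3  $ y S b x  x b e x y $  match x
  4  $ y S b    b e x y $    match b
  5  $ y S      e x y $      expand S -> e x
Stack after step 5: $ y x e (top = e).

e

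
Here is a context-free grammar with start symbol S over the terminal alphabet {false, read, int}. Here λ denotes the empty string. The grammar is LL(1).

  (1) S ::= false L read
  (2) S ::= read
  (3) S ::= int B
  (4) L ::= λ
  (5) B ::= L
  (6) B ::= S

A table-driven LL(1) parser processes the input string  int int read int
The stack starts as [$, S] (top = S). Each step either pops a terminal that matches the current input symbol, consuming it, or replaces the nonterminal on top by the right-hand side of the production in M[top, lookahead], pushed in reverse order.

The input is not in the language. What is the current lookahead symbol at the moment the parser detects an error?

step 1: stack=$ S  input=int int read int $  — expand S ::= int B
step 2: stack=$ B int  input=int int read int $  — match int
step 3: stack=$ B  input=int read int $  — expand B ::= S
step 4: stack=$ S  input=int read int $  — expand S ::= int B
step 5: stack=$ B int  input=int read int $  — match int
step 6: stack=$ B  input=read int $  — expand B ::= S
step 7: stack=$ S  input=read int $  — expand S ::= read
step 8: stack=$ read  input=read int $  — match read
step 9: stack=$  input=int $  — error: stack empty but input remains

int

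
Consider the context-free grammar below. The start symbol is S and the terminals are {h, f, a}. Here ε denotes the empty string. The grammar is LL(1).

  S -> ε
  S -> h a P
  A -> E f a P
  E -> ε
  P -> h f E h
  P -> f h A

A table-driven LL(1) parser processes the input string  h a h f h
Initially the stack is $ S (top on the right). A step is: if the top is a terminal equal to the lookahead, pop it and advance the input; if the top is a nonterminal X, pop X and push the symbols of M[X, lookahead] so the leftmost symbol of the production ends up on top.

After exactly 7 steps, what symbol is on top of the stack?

h

     Stack      Input        Action
  1  $ S        h a h f h $  expand S -> h a P
  2  $ P a h    h a h f h $  match h
  3  $ P a      a h f h $    match a
  4  $ P        h f h $      expand P -> h f E h
  5  $ h E f h  h f h $      match h
  6  $ h E f    f h $        match f
  7  $ h E      h $          expand E -> ε
Stack after step 7: $ h (top = h).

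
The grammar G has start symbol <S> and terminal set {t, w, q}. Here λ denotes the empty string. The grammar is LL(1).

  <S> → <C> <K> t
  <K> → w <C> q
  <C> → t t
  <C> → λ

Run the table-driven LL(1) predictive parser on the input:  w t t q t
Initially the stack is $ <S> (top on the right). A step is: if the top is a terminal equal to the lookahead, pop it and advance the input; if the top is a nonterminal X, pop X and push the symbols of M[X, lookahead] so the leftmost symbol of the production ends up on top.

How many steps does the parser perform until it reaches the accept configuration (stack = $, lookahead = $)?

     Stack        Input        Action
  1  $ <S>        w t t q t $  expand <S> → <C> <K> t
  2  $ t <K> <C>  w t t q t $  expand <C> → λ
  3  $ t <K>      w t t q t $  expand <K> → w <C> q
  4  $ t q <C> w  w t t q t $  match w
  5  $ t q <C>    t t q t $    expand <C> → t t
  6  $ t q t t    t t q t $    match t
  7  $ t q t      t q t $      match t
  8  $ t q        q t $        match q
  9  $ t          t $          match t
Accept reached after 9 steps.

9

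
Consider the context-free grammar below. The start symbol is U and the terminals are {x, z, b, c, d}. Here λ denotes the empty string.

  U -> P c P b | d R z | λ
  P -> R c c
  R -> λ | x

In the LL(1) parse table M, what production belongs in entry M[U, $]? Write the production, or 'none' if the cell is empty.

FIRST(R) = {λ, x}
FIRST(P) = {c, x}  (via R c c)
FIRST(U) = {λ, c, d, x}  (via P c P b)
FOLLOW(U) includes $ since U is the start symbol.
FOLLOW(U): U appears on no right-hand side. Thus FOLLOW(U) = {$}.
For U -> P c P b: FIRST(P c P b) = {c, x}, so it goes in M[U, t] for t ∈ {c, x}.
For U -> d R z: FIRST(d R z) = {d}, so it goes in M[U, t] for t ∈ {d}.
For U -> λ: FIRST(λ) = {λ}, so it goes in M[U, t] for t ∈ {}; since λ ∈ FIRST, also for every t ∈ FOLLOW(U) = {$}.

U -> λ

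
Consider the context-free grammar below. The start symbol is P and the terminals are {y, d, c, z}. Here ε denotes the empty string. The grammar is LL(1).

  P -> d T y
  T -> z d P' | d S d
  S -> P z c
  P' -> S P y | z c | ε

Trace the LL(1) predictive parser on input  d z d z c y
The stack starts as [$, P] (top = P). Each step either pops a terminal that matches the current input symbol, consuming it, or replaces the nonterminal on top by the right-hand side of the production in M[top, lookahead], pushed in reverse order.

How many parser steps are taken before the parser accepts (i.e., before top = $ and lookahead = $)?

step 1: stack=$ P  input=d z d z c y $  — expand P -> d T y
step 2: stack=$ y T d  input=d z d z c y $  — match d
step 3: stack=$ y T  input=z d z c y $  — expand T -> z d P'
step 4: stack=$ y P' d z  input=z d z c y $  — match z
step 5: stack=$ y P' d  input=d z c y $  — match d
step 6: stack=$ y P'  input=z c y $  — expand P' -> z c
step 7: stack=$ y c z  input=z c y $  — match z
step 8: stack=$ y c  input=c y $  — match c
step 9: stack=$ y  input=y $  — match y
Accept reached after 9 steps.

9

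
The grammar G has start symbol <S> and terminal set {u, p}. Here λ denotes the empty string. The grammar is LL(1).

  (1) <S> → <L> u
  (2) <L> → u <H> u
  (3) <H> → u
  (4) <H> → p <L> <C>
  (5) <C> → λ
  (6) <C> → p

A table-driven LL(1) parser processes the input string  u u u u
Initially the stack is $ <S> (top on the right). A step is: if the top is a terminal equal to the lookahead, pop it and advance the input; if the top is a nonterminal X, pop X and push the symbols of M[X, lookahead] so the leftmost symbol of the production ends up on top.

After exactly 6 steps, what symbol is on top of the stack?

u

     Stack        Input      Action
  1  $ <S>        u u u u $  expand <S> → <L> u
  2  $ u <L>      u u u u $  expand <L> → u <H> u
  3  $ u u <H> u  u u u u $  match u
  4  $ u u <H>    u u u $    expand <H> → u
  5  $ u u u      u u u $    match u
  6  $ u u        u u $      match u
Stack after step 6: $ u (top = u).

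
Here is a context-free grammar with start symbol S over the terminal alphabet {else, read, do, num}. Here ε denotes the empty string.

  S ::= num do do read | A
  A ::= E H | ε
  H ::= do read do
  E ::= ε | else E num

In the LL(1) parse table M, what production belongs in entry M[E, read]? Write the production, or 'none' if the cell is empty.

FIRST(H) = {do}
FIRST(E) = {ε, else}
FIRST(A) = {ε, do, else}  (via E H)
FIRST(S) = {ε, do, else, num}  (via A)
FOLLOW(S) includes $ since S is the start symbol.
FOLLOW(E): in A::=E H, E is followed by H with FIRST {do}; in E::=else E num, E is followed by num with FIRST {num}. Thus FOLLOW(E) = {do, num}.
For E ::= ε: FIRST(ε) = {ε}, so it goes in M[E, t] for t ∈ {}; since ε ∈ FIRST, also for every t ∈ FOLLOW(E) = {do, num}.
For E ::= else E num: FIRST(else E num) = {else}, so it goes in M[E, t] for t ∈ {else}.
None of these place a production in M[E, read].

none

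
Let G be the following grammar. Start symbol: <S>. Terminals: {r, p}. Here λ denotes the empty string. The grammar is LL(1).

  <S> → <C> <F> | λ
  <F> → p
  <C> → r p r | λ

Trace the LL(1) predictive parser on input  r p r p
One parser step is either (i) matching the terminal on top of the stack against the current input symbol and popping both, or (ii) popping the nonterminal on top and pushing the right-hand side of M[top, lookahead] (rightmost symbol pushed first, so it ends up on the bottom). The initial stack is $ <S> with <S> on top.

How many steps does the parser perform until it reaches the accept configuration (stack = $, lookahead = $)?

7

step 1: stack=$ <S>  input=r p r p $  — expand <S> → <C> <F>
step 2: stack=$ <F> <C>  input=r p r p $  — expand <C> → r p r
step 3: stack=$ <F> r p r  input=r p r p $  — match r
step 4: stack=$ <F> r p  input=p r p $  — match p
step 5: stack=$ <F> r  input=r p $  — match r
step 6: stack=$ <F>  input=p $  — expand <F> → p
step 7: stack=$ p  input=p $  — match p
Accept reached after 7 steps.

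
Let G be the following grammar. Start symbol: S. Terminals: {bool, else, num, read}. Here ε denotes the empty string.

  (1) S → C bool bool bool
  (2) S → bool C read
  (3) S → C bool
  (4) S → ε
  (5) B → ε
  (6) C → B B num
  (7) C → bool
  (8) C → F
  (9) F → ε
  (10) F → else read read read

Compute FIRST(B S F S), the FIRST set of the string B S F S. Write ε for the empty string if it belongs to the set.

FIRST(B) = {ε}
FIRST(F) = {ε, else}
FIRST(C) = {ε, bool, else, num}  (via B B num, F)
FIRST(S) = {ε, bool, else, num}  (via C bool bool bool, C bool)
FIRST(B S F S): take FIRST of each symbol in turn, carrying on past any symbol whose FIRST contains ε; result {ε, bool, else, num}.

{ε, bool, else, num}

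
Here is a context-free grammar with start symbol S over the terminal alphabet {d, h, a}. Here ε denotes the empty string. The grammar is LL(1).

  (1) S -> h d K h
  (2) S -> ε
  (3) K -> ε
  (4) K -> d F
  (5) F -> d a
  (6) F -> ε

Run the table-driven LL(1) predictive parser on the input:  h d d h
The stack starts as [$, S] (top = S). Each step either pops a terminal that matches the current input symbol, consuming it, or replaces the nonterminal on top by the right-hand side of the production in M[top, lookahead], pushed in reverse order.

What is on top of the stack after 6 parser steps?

h

     Stack      Input      Action
  1  $ S        h d d h $  expand S -> h d K h
  2  $ h K d h  h d d h $  match h
  3  $ h K d    d d h $    match d
  4  $ h K      d h $      expand K -> d F
  5  $ h F d    d h $      match d
  6  $ h F      h $        expand F -> ε
Stack after step 6: $ h (top = h).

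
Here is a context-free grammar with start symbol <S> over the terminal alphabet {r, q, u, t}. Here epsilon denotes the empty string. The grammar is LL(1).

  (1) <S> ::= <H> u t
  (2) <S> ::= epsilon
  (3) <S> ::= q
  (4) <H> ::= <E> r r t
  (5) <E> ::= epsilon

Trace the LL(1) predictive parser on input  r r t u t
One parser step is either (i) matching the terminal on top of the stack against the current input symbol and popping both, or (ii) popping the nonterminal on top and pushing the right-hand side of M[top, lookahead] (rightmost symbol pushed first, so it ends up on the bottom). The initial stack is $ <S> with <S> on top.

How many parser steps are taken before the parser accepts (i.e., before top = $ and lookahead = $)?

     Stack            Input        Action
  1  $ <S>            r r t u t $  expand <S> ::= <H> u t
  2  $ t u <H>        r r t u t $  expand <H> ::= <E> r r t
  3  $ t u t r r <E>  r r t u t $  expand <E> ::= epsilon
  4  $ t u t r r      r r t u t $  match r
  5  $ t u t r        r t u t $    match r
  6  $ t u t          t u t $      match t
  7  $ t u            u t $        match u
  8  $ t              t $          match t
Accept reached after 8 steps.

8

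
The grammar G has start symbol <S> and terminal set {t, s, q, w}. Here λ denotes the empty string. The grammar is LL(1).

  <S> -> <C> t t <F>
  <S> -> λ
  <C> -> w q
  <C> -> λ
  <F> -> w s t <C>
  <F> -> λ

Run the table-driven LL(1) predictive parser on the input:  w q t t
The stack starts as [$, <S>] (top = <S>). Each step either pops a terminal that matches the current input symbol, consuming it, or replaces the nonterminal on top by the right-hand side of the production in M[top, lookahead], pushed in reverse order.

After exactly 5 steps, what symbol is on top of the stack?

t

     Stack          Input      Action
  1  $ <S>          w q t t $  expand <S> -> <C> t t <F>
  2  $ <F> t t <C>  w q t t $  expand <C> -> w q
  3  $ <F> t t q w  w q t t $  match w
  4  $ <F> t t q    q t t $    match q
  5  $ <F> t t      t t $      match t
Stack after step 5: $ <F> t (top = t).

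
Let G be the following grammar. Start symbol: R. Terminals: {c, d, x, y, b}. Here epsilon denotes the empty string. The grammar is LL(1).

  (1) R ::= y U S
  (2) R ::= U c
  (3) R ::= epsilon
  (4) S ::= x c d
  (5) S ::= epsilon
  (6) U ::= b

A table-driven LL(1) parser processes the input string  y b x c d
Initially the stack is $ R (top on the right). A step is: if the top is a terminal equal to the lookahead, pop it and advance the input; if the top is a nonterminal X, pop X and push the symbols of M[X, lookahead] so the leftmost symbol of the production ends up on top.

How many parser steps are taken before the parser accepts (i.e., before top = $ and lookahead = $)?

8

step 1: stack=$ R  input=y b x c d $  — expand R ::= y U S
step 2: stack=$ S U y  input=y b x c d $  — match y
step 3: stack=$ S U  input=b x c d $  — expand U ::= b
step 4: stack=$ S b  input=b x c d $  — match b
step 5: stack=$ S  input=x c d $  — expand S ::= x c d
step 6: stack=$ d c x  input=x c d $  — match x
step 7: stack=$ d c  input=c d $  — match c
step 8: stack=$ d  input=d $  — match d
Accept reached after 8 steps.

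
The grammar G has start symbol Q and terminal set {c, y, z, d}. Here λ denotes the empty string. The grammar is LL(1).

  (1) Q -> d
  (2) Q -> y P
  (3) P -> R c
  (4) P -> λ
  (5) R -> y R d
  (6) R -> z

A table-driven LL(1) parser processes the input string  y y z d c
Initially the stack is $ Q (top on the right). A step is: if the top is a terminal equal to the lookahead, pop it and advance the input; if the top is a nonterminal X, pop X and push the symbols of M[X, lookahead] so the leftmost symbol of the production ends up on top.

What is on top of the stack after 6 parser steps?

step 1: stack=$ Q  input=y y z d c $  — expand Q -> y P
step 2: stack=$ P y  input=y y z d c $  — match y
step 3: stack=$ P  input=y z d c $  — expand P -> R c
step 4: stack=$ c R  input=y z d c $  — expand R -> y R d
step 5: stack=$ c d R y  input=y z d c $  — match y
step 6: stack=$ c d R  input=z d c $  — expand R -> z
Stack after step 6: $ c d z (top = z).

z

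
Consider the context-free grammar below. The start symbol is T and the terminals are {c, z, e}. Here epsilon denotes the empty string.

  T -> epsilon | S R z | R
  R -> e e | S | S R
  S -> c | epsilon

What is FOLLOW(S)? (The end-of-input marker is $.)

{$, c, e, z}

FIRST(S): from S->c we get {c}; from S->epsilon we get {epsilon}. So FIRST(S) = {epsilon, c}.
FIRST(R): from R->e e we get {e}; from R->S we get {epsilon, c}; from R->S R we get {epsilon, c, e}. So FIRST(R) = {epsilon, c, e}.
FIRST(T): from T->epsilon we get {epsilon}; from T->S R z we get {c, e, z}; from T->R we get {epsilon, c, e}. So FIRST(T) = {epsilon, c, e, z}.
FOLLOW(T) includes $ since T is the start symbol.
FOLLOW(T): T appears on no right-hand side. Thus FOLLOW(T) = {$}.
FOLLOW(R): in T->S R z, R is followed by z with FIRST {z}; in T->R, the suffix after R is empty, so FOLLOW(R) ⊇ FOLLOW(T) = {$}; in R->S R, the suffix after R is empty (adds nothing new). Thus FOLLOW(R) = {$, z}.
FOLLOW(S): in T->S R z, S is followed by R z with FIRST {c, e, z}; in R->S, the suffix after S is empty, so FOLLOW(S) ⊇ FOLLOW(R) = {$, z}; in R->S R, S is followed by R with FIRST {epsilon, c, e}; in R->S R, the suffix after S is nullable, so FOLLOW(S) ⊇ FOLLOW(R) = {$, z}. Thus FOLLOW(S) = {$, c, e, z}.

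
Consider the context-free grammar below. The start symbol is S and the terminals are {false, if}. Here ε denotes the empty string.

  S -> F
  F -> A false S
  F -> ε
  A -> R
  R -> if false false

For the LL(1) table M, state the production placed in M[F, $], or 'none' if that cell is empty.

F -> ε

FIRST(R): from R->if false false we get {if}. So FIRST(R) = {if}.
FIRST(A): from A->R we get {if}. So FIRST(A) = {if}.
FIRST(F): from F->A false S we get {if}; from F->ε we get {ε}. So FIRST(F) = {ε, if}.
FIRST(S): from S->F we get {ε, if}. So FIRST(S) = {ε, if}.
FOLLOW(S) includes $ since S is the start symbol.
FOLLOW(S): in F->A false S, the suffix after S is empty, so FOLLOW(S) ⊇ FOLLOW(F) = {$}. Thus FOLLOW(S) = {$}.
FOLLOW(F): in S->F, the suffix after F is empty, so FOLLOW(F) ⊇ FOLLOW(S) = {$}. Thus FOLLOW(F) = {$}.
For F -> A false S: FIRST(A false S) = {if}, so it goes in M[F, t] for t ∈ {if}.
For F -> ε: FIRST(ε) = {ε}, so it goes in M[F, t] for t ∈ {}; since ε ∈ FIRST, also for every t ∈ FOLLOW(F) = {$}.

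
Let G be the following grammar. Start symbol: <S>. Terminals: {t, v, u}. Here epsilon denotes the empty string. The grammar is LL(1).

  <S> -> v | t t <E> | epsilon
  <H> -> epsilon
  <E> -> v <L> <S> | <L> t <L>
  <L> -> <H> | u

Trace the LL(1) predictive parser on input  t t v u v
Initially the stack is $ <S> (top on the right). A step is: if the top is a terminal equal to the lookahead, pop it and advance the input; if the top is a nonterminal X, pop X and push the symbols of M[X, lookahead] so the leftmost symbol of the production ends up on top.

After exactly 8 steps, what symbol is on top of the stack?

v

     Stack        Input        Action
  1  $ <S>        t t v u v $  expand <S> -> t t <E>
  2  $ <E> t t    t t v u v $  match t
  3  $ <E> t      t v u v $    match t
  4  $ <E>        v u v $      expand <E> -> v <L> <S>
  5  $ <S> <L> v  v u v $      match v
  6  $ <S> <L>    u v $        expand <L> -> u
  7  $ <S> u      u v $        match u
  8  $ <S>        v $          expand <S> -> v
Stack after step 8: $ v (top = v).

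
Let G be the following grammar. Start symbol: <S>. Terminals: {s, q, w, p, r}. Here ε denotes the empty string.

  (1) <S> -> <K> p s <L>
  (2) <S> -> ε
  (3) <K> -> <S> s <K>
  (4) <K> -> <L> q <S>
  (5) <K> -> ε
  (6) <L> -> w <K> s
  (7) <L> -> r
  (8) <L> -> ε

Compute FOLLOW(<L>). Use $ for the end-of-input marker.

FIRST(<L>): from <L>->w <K> s we get {w}; from <L>->r we get {r}; from <L>->ε we get {ε}. So FIRST(<L>) = {ε, r, w}.
FIRST(<S>): from <S>-><K> p s <L> we get {p, q, r, s, w}; from <S>->ε we get {ε}. So FIRST(<S>) = {ε, p, q, r, s, w}.
FIRST(<K>): from <K>-><S> s <K> we get {p, q, r, s, w}; from <K>-><L> q <S> we get {q, r, w}; from <K>->ε we get {ε}. So FIRST(<K>) = {ε, p, q, r, s, w}.
FOLLOW(<S>) includes $ since <S> is the start symbol.
FOLLOW(<K>): in <S>-><K> p s <L>, <K> is followed by p s <L> with FIRST {p}; in <K>-><S> s <K>, the suffix after <K> is empty (adds nothing new); in <L>->w <K> s, <K> is followed by s with FIRST {s}. Thus FOLLOW(<K>) = {p, s}.
FOLLOW(<S>): in <K>-><S> s <K>, <S> is followed by s <K> with FIRST {s}; in <K>-><L> q <S>, the suffix after <S> is empty, so FOLLOW(<S>) ⊇ FOLLOW(<K>) = {p, s}. Thus FOLLOW(<S>) = {$, p, s}.
FOLLOW(<L>): in <S>-><K> p s <L>, the suffix after <L> is empty, so FOLLOW(<L>) ⊇ FOLLOW(<S>) = {$, p, s}; in <K>-><L> q <S>, <L> is followed by q <S> with FIRST {q}. Thus FOLLOW(<L>) = {$, p, q, s}.

{$, p, q, s}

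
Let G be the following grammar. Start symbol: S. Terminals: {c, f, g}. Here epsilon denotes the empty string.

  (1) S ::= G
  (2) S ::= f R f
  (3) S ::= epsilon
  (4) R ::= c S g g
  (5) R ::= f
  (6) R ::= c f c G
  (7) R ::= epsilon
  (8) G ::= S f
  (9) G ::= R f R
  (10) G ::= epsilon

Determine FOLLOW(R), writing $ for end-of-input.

FIRST(R) = {epsilon, c, f}
FIRST(S) = {epsilon, c, f}  (via G)
FIRST(G) = {epsilon, c, f}  (via S f, R f R)
FOLLOW(S) includes $ since S is the start symbol.
FOLLOW(S): in R::=c S g g, S is followed by g g with FIRST {g}; in G::=S f, S is followed by f with FIRST {f}. Thus FOLLOW(S) = {$, f, g}.
FOLLOW(R): in S::=f R f, R is followed by f with FIRST {f}; in G::=R f R (occurrence 1), R is followed by f R with FIRST {f}; in G::=R f R (occurrence 2), the suffix after R is empty, so FOLLOW(R) ⊇ FOLLOW(G) = {$, f, g}. Thus FOLLOW(R) = {$, f, g}.
FOLLOW(G): in S::=G, the suffix after G is empty, so FOLLOW(G) ⊇ FOLLOW(S) = {$, f, g}; in R::=c f c G, the suffix after G is empty, so FOLLOW(G) ⊇ FOLLOW(R) = {$, f, g}. Thus FOLLOW(G) = {$, f, g}.

{$, f, g}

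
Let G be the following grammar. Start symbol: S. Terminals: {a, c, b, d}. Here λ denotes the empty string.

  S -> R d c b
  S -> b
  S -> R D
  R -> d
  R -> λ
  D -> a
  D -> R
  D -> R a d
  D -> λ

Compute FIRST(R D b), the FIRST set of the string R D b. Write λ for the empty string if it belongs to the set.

FIRST(R): from R->d we get {d}; from R->λ we get {λ}. So FIRST(R) = {λ, d}.
FIRST(D): from D->a we get {a}; from D->R we get {λ, d}; from D->R a d we get {a, d}; from D->λ we get {λ}. So FIRST(D) = {λ, a, d}.
FIRST(S): from S->R d c b we get {d}; from S->b we get {b}; from S->R D we get {λ, a, d}. So FIRST(S) = {λ, a, b, d}.
FIRST(R D b): take FIRST of each symbol in turn, carrying on past any symbol whose FIRST contains λ; result {a, b, d}.

{a, b, d}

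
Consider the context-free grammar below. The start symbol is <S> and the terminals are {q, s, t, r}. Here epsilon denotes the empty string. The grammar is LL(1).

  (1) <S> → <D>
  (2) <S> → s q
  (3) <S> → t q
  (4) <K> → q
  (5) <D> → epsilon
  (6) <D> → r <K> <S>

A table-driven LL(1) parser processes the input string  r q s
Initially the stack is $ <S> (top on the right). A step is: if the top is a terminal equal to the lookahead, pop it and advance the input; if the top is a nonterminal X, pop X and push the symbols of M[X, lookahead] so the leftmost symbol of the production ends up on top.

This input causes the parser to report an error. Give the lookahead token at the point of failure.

step 1: stack=$ <S>  input=r q s $  — expand <S> → <D>
step 2: stack=$ <D>  input=r q s $  — expand <D> → r <K> <S>
step 3: stack=$ <S> <K> r  input=r q s $  — match r
step 4: stack=$ <S> <K>  input=q s $  — expand <K> → q
step 5: stack=$ <S> q  input=q s $  — match q
step 6: stack=$ <S>  input=s $  — expand <S> → s q
step 7: stack=$ q s  input=s $  — match s
step 8: stack=$ q  input=$  — error: top is terminal q but lookahead is $

$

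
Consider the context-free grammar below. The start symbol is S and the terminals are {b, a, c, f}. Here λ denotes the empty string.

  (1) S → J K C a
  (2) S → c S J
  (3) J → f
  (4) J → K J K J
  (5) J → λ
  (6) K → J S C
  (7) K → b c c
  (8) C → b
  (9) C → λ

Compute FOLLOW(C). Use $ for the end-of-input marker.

FIRST(C) = {λ, b}
FIRST(S) = {b, c, f}  (via J K C a)
FIRST(J) = {λ, b, c, f}  (via K J K J)
FIRST(K) = {b, c, f}  (via J S C)
FOLLOW(S) includes $ since S is the start symbol.
FOLLOW(S): in S→c S J, S is followed by J with FIRST {λ, b, c, f}; in S→c S J, the suffix after S is nullable (adds nothing new); in K→J S C, S is followed by C with FIRST {λ, b}; in K→J S C, the suffix after S is nullable, so FOLLOW(S) ⊇ FOLLOW(K) = {$, a, b, c, f}. Thus FOLLOW(S) = {$, a, b, c, f}.
FOLLOW(J): in S→J K C a, J is followed by K C a with FIRST {b, c, f}; in S→c S J, the suffix after J is empty, so FOLLOW(J) ⊇ FOLLOW(S) = {$, a, b, c, f}; in J→K J K J (occurrence 1), J is followed by K J with FIRST {b, c, f}; in J→K J K J (occurrence 2), the suffix after J is empty (adds nothing new); in K→J S C, J is followed by S C with FIRST {b, c, f}. Thus FOLLOW(J) = {$, a, b, c, f}.
FOLLOW(K): in S→J K C a, K is followed by C a with FIRST {a, b}; in J→K J K J (occurrence 1), K is followed by J K J with FIRST {b, c, f}; in J→K J K J (occurrence 2), K is followed by J with FIRST {λ, b, c, f}; in J→K J K J (occurrence 2), the suffix after K is nullable, so FOLLOW(K) ⊇ FOLLOW(J) = {$, a, b, c, f}. Thus FOLLOW(K) = {$, a, b, c, f}.
FOLLOW(C): in S→J K C a, C is followed by a with FIRST {a}; in K→J S C, the suffix after C is empty, so FOLLOW(C) ⊇ FOLLOW(K) = {$, a, b, c, f}. Thus FOLLOW(C) = {$, a, b, c, f}.

{$, a, b, c, f}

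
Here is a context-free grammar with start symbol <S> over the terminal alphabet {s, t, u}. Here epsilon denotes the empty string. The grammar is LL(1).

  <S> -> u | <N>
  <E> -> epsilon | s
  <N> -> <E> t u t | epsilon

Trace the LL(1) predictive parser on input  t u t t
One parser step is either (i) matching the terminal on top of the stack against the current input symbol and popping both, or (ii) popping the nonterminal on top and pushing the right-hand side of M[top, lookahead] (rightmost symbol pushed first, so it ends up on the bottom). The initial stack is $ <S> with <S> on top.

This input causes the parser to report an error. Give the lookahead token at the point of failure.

t

     Stack        Input      Action
  1  $ <S>        t u t t $  expand <S> -> <N>
  2  $ <N>        t u t t $  expand <N> -> <E> t u t
  3  $ t u t <E>  t u t t $  expand <E> -> epsilon
  4  $ t u t      t u t t $  match t
  5  $ t u        u t t $    match u
  6  $ t          t t $      match t
  7  $            t $        error: stack empty but input remains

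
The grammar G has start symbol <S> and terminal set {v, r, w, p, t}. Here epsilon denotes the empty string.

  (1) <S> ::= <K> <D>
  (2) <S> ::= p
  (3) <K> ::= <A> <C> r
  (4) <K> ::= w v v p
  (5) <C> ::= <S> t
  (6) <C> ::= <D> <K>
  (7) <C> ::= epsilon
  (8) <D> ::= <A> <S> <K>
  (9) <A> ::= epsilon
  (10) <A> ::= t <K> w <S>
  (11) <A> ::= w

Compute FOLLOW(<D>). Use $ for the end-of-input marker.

FIRST(<A>) = {epsilon, t, w}
FIRST(<S>) = {p, r, t, w}  (via <K> <D>)
FIRST(<D>) = {p, r, t, w}  (via <A> <S> <K>)
FIRST(<C>) = {epsilon, p, r, t, w}  (via <S> t, <D> <K>)
FIRST(<K>) = {p, r, t, w}  (via <A> <C> r)
FOLLOW(<S>) includes $ since <S> is the start symbol.
FOLLOW(<C>): in <K>::=<A> <C> r, <C> is followed by r with FIRST {r}. Thus FOLLOW(<C>) = {r}.
FOLLOW(<A>): in <K>::=<A> <C> r, <A> is followed by <C> r with FIRST {p, r, t, w}; in <D>::=<A> <S> <K>, <A> is followed by <S> <K> with FIRST {p, r, t, w}. Thus FOLLOW(<A>) = {p, r, t, w}.
FOLLOW(<S>): in <C>::=<S> t, <S> is followed by t with FIRST {t}; in <D>::=<A> <S> <K>, <S> is followed by <K> with FIRST {p, r, t, w}; in <A>::=t <K> w <S>, the suffix after <S> is empty, so FOLLOW(<S>) ⊇ FOLLOW(<A>) = {p, r, t, w}. Thus FOLLOW(<S>) = {$, p, r, t, w}.
FOLLOW(<D>): in <S>::=<K> <D>, the suffix after <D> is empty, so FOLLOW(<D>) ⊇ FOLLOW(<S>) = {$, p, r, t, w}; in <C>::=<D> <K>, <D> is followed by <K> with FIRST {p, r, t, w}. Thus FOLLOW(<D>) = {$, p, r, t, w}.
FOLLOW(<K>): in <S>::=<K> <D>, <K> is followed by <D> with FIRST {p, r, t, w}; in <C>::=<D> <K>, the suffix after <K> is empty, so FOLLOW(<K>) ⊇ FOLLOW(<C>) = {r}; in <D>::=<A> <S> <K>, the suffix after <K> is empty, so FOLLOW(<K>) ⊇ FOLLOW(<D>) = {$, p, r, t, w}; in <A>::=t <K> w <S>, <K> is followed by w <S> with FIRST {w}. Thus FOLLOW(<K>) = {$, p, r, t, w}.

{$, p, r, t, w}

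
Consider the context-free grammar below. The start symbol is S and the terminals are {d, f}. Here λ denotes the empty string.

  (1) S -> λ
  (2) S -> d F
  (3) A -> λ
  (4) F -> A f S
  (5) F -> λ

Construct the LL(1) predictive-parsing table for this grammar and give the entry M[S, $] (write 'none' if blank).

FIRST(S): from S->λ we get {λ}; from S->d F we get {d}. So FIRST(S) = {λ, d}.
FIRST(A): from A->λ we get {λ}. So FIRST(A) = {λ}.
FIRST(F): from F->A f S we get {f}; from F->λ we get {λ}. So FIRST(F) = {λ, f}.
FOLLOW(S) includes $ since S is the start symbol.
FOLLOW(S): in F->A f S, the suffix after S is empty, so FOLLOW(S) ⊇ FOLLOW(F) = {$}. Thus FOLLOW(S) = {$}.
FOLLOW(F): in S->d F, the suffix after F is empty, so FOLLOW(F) ⊇ FOLLOW(S) = {$}. Thus FOLLOW(F) = {$}.
For S -> λ: FIRST(λ) = {λ}, so it goes in M[S, t] for t ∈ {}; since λ ∈ FIRST, also for every t ∈ FOLLOW(S) = {$}.
For S -> d F: FIRST(d F) = {d}, so it goes in M[S, t] for t ∈ {d}.

S -> λ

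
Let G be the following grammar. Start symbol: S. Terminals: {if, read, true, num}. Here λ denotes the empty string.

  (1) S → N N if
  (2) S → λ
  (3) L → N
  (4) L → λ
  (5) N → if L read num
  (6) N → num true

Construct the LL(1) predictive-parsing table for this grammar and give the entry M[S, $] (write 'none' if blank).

FIRST(N) = {if, num}
FIRST(S) = {λ, if, num}  (via N N if)
FIRST(L) = {λ, if, num}  (via N)
FOLLOW(S) includes $ since S is the start symbol.
FOLLOW(S): S appears on no right-hand side. Thus FOLLOW(S) = {$}.
For S → N N if: FIRST(N N if) = {if, num}, so it goes in M[S, t] for t ∈ {if, num}.
For S → λ: FIRST(λ) = {λ}, so it goes in M[S, t] for t ∈ {}; since λ ∈ FIRST, also for every t ∈ FOLLOW(S) = {$}.

S → λ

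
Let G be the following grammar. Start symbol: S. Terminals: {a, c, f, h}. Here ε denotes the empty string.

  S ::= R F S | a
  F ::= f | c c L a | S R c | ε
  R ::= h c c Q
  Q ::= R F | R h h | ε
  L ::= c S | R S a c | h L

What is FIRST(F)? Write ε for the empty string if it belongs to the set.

FIRST(R) = {h}
FIRST(S) = {a, h}  (via R F S)
FIRST(Q) = {ε, h}  (via R F, R h h)
FIRST(L) = {c, h}  (via R S a c)
FIRST(F) = {ε, a, c, f, h}  (via S R c)

{ε, a, c, f, h}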